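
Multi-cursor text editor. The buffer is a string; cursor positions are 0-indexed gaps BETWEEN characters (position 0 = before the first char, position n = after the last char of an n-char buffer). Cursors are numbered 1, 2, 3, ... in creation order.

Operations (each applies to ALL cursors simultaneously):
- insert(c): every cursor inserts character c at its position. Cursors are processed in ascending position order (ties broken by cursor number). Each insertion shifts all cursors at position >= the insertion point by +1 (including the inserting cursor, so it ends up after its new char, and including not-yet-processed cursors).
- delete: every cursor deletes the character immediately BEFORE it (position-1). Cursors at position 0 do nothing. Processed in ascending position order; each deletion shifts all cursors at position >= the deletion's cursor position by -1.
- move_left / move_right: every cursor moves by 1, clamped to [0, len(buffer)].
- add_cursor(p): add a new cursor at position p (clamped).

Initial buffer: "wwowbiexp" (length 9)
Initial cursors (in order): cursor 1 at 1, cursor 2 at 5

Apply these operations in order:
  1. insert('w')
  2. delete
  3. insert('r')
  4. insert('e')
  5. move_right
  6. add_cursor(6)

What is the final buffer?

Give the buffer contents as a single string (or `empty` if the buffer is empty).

After op 1 (insert('w')): buffer="wwwowbwiexp" (len 11), cursors c1@2 c2@7, authorship .1....2....
After op 2 (delete): buffer="wwowbiexp" (len 9), cursors c1@1 c2@5, authorship .........
After op 3 (insert('r')): buffer="wrwowbriexp" (len 11), cursors c1@2 c2@7, authorship .1....2....
After op 4 (insert('e')): buffer="wrewowbreiexp" (len 13), cursors c1@3 c2@9, authorship .11....22....
After op 5 (move_right): buffer="wrewowbreiexp" (len 13), cursors c1@4 c2@10, authorship .11....22....
After op 6 (add_cursor(6)): buffer="wrewowbreiexp" (len 13), cursors c1@4 c3@6 c2@10, authorship .11....22....

Answer: wrewowbreiexp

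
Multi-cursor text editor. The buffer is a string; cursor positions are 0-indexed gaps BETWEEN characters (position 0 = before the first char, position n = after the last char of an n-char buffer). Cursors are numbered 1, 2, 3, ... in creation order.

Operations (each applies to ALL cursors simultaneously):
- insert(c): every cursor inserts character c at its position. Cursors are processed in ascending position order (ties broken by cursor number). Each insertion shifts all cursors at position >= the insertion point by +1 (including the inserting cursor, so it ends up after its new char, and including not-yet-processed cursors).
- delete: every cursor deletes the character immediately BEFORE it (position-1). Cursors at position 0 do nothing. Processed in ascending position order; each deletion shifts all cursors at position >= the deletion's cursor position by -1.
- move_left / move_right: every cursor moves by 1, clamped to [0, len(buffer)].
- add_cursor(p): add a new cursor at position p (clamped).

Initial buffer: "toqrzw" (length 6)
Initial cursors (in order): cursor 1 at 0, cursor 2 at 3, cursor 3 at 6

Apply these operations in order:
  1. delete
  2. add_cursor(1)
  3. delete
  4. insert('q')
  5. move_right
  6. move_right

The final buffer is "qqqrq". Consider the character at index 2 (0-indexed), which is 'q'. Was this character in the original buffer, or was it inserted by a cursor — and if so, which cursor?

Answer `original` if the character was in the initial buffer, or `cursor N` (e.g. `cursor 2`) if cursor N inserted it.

After op 1 (delete): buffer="torz" (len 4), cursors c1@0 c2@2 c3@4, authorship ....
After op 2 (add_cursor(1)): buffer="torz" (len 4), cursors c1@0 c4@1 c2@2 c3@4, authorship ....
After op 3 (delete): buffer="r" (len 1), cursors c1@0 c2@0 c4@0 c3@1, authorship .
After op 4 (insert('q')): buffer="qqqrq" (len 5), cursors c1@3 c2@3 c4@3 c3@5, authorship 124.3
After op 5 (move_right): buffer="qqqrq" (len 5), cursors c1@4 c2@4 c4@4 c3@5, authorship 124.3
After op 6 (move_right): buffer="qqqrq" (len 5), cursors c1@5 c2@5 c3@5 c4@5, authorship 124.3
Authorship (.=original, N=cursor N): 1 2 4 . 3
Index 2: author = 4

Answer: cursor 4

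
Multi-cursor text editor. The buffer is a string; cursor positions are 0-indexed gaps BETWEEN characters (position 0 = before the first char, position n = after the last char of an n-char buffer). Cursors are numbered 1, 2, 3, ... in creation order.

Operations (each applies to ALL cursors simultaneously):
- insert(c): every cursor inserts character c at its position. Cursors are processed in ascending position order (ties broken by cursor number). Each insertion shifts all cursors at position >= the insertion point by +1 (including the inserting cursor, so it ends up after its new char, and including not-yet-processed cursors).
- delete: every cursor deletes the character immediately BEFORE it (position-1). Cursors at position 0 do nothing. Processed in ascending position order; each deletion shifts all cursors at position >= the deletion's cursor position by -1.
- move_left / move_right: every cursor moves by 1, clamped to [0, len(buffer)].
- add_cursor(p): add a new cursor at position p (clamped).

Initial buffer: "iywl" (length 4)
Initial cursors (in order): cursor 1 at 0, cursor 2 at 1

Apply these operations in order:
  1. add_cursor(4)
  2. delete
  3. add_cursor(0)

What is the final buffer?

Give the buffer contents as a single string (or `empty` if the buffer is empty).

Answer: yw

Derivation:
After op 1 (add_cursor(4)): buffer="iywl" (len 4), cursors c1@0 c2@1 c3@4, authorship ....
After op 2 (delete): buffer="yw" (len 2), cursors c1@0 c2@0 c3@2, authorship ..
After op 3 (add_cursor(0)): buffer="yw" (len 2), cursors c1@0 c2@0 c4@0 c3@2, authorship ..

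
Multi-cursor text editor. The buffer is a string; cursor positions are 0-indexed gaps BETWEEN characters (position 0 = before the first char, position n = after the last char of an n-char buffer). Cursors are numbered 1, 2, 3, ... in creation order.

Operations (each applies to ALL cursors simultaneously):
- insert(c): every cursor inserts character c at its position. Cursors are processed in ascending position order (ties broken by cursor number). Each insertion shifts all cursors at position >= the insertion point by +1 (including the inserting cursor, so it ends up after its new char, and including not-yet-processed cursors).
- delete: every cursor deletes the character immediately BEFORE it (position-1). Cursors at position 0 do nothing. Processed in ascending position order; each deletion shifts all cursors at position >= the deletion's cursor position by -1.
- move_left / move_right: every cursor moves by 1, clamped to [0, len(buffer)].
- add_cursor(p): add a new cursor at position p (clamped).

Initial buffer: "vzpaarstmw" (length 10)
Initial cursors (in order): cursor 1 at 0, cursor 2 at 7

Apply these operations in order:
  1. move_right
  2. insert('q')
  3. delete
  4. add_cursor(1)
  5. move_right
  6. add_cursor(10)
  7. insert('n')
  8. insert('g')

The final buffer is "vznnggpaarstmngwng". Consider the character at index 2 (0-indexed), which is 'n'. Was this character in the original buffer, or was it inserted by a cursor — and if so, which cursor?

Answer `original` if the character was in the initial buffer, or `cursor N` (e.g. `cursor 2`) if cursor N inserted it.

After op 1 (move_right): buffer="vzpaarstmw" (len 10), cursors c1@1 c2@8, authorship ..........
After op 2 (insert('q')): buffer="vqzpaarstqmw" (len 12), cursors c1@2 c2@10, authorship .1.......2..
After op 3 (delete): buffer="vzpaarstmw" (len 10), cursors c1@1 c2@8, authorship ..........
After op 4 (add_cursor(1)): buffer="vzpaarstmw" (len 10), cursors c1@1 c3@1 c2@8, authorship ..........
After op 5 (move_right): buffer="vzpaarstmw" (len 10), cursors c1@2 c3@2 c2@9, authorship ..........
After op 6 (add_cursor(10)): buffer="vzpaarstmw" (len 10), cursors c1@2 c3@2 c2@9 c4@10, authorship ..........
After op 7 (insert('n')): buffer="vznnpaarstmnwn" (len 14), cursors c1@4 c3@4 c2@12 c4@14, authorship ..13.......2.4
After op 8 (insert('g')): buffer="vznnggpaarstmngwng" (len 18), cursors c1@6 c3@6 c2@15 c4@18, authorship ..1313.......22.44
Authorship (.=original, N=cursor N): . . 1 3 1 3 . . . . . . . 2 2 . 4 4
Index 2: author = 1

Answer: cursor 1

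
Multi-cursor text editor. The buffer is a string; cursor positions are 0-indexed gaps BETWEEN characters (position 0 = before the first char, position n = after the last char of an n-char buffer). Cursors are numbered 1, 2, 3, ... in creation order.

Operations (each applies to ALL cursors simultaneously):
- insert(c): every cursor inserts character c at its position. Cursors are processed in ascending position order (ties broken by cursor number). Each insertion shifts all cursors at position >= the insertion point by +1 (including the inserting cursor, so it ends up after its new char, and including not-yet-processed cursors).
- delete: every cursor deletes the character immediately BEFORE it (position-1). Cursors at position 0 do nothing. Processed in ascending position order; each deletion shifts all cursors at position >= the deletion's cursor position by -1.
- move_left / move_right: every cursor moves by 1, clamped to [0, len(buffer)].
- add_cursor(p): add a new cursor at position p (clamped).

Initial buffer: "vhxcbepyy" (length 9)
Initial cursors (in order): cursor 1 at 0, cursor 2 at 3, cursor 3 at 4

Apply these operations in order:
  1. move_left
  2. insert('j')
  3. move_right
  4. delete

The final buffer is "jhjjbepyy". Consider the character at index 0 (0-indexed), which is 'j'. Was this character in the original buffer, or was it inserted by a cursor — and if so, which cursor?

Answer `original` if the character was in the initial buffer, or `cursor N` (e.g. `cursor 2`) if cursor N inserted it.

After op 1 (move_left): buffer="vhxcbepyy" (len 9), cursors c1@0 c2@2 c3@3, authorship .........
After op 2 (insert('j')): buffer="jvhjxjcbepyy" (len 12), cursors c1@1 c2@4 c3@6, authorship 1..2.3......
After op 3 (move_right): buffer="jvhjxjcbepyy" (len 12), cursors c1@2 c2@5 c3@7, authorship 1..2.3......
After op 4 (delete): buffer="jhjjbepyy" (len 9), cursors c1@1 c2@3 c3@4, authorship 1.23.....
Authorship (.=original, N=cursor N): 1 . 2 3 . . . . .
Index 0: author = 1

Answer: cursor 1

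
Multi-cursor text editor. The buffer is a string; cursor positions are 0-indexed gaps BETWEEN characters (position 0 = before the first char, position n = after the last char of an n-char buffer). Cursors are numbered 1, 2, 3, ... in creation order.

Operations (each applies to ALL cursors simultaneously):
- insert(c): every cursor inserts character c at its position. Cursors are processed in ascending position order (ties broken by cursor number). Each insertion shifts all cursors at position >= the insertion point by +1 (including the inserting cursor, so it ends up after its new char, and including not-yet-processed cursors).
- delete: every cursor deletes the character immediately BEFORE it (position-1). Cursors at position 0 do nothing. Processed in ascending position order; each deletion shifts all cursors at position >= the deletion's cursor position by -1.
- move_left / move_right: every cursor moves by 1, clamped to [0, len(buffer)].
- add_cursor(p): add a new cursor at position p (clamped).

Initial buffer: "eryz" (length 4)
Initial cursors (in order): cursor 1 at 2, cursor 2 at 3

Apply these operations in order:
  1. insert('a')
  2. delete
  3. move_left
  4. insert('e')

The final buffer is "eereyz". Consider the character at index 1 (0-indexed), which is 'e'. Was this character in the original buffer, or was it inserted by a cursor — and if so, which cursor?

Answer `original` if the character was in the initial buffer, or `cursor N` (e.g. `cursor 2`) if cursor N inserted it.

After op 1 (insert('a')): buffer="erayaz" (len 6), cursors c1@3 c2@5, authorship ..1.2.
After op 2 (delete): buffer="eryz" (len 4), cursors c1@2 c2@3, authorship ....
After op 3 (move_left): buffer="eryz" (len 4), cursors c1@1 c2@2, authorship ....
After op 4 (insert('e')): buffer="eereyz" (len 6), cursors c1@2 c2@4, authorship .1.2..
Authorship (.=original, N=cursor N): . 1 . 2 . .
Index 1: author = 1

Answer: cursor 1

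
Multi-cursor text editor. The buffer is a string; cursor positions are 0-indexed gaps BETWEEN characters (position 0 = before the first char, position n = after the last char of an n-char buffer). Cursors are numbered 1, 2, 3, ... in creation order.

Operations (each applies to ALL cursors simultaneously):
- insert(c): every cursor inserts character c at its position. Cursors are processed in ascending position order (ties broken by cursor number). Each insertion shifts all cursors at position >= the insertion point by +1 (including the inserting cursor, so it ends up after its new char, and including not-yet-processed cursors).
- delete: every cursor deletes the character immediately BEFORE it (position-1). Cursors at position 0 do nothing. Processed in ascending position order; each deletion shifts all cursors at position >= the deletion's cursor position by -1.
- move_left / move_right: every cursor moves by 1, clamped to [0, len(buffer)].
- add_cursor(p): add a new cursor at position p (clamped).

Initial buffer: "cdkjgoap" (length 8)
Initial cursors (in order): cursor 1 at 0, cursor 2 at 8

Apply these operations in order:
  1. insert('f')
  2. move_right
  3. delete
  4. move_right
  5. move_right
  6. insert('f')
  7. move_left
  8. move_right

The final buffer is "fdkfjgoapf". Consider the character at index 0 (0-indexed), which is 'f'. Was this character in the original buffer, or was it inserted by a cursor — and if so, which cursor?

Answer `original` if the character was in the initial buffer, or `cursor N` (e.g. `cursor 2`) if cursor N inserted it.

After op 1 (insert('f')): buffer="fcdkjgoapf" (len 10), cursors c1@1 c2@10, authorship 1........2
After op 2 (move_right): buffer="fcdkjgoapf" (len 10), cursors c1@2 c2@10, authorship 1........2
After op 3 (delete): buffer="fdkjgoap" (len 8), cursors c1@1 c2@8, authorship 1.......
After op 4 (move_right): buffer="fdkjgoap" (len 8), cursors c1@2 c2@8, authorship 1.......
After op 5 (move_right): buffer="fdkjgoap" (len 8), cursors c1@3 c2@8, authorship 1.......
After op 6 (insert('f')): buffer="fdkfjgoapf" (len 10), cursors c1@4 c2@10, authorship 1..1.....2
After op 7 (move_left): buffer="fdkfjgoapf" (len 10), cursors c1@3 c2@9, authorship 1..1.....2
After op 8 (move_right): buffer="fdkfjgoapf" (len 10), cursors c1@4 c2@10, authorship 1..1.....2
Authorship (.=original, N=cursor N): 1 . . 1 . . . . . 2
Index 0: author = 1

Answer: cursor 1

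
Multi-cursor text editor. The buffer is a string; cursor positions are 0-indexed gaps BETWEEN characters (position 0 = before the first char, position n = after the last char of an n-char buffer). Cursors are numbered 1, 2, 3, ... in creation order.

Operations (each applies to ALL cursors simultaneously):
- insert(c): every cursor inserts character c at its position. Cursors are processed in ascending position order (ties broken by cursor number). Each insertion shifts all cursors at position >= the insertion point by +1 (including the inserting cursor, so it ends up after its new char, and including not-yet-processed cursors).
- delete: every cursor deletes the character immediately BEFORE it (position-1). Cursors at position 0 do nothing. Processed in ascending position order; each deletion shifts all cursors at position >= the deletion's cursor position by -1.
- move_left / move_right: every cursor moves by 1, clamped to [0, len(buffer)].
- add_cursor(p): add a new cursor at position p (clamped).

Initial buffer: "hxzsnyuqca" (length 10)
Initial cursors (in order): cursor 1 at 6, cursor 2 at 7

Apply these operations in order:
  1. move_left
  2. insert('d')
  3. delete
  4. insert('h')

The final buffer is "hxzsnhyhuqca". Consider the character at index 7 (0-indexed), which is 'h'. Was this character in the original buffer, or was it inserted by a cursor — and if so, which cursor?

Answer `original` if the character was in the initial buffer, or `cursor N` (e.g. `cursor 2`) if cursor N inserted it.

After op 1 (move_left): buffer="hxzsnyuqca" (len 10), cursors c1@5 c2@6, authorship ..........
After op 2 (insert('d')): buffer="hxzsndyduqca" (len 12), cursors c1@6 c2@8, authorship .....1.2....
After op 3 (delete): buffer="hxzsnyuqca" (len 10), cursors c1@5 c2@6, authorship ..........
After op 4 (insert('h')): buffer="hxzsnhyhuqca" (len 12), cursors c1@6 c2@8, authorship .....1.2....
Authorship (.=original, N=cursor N): . . . . . 1 . 2 . . . .
Index 7: author = 2

Answer: cursor 2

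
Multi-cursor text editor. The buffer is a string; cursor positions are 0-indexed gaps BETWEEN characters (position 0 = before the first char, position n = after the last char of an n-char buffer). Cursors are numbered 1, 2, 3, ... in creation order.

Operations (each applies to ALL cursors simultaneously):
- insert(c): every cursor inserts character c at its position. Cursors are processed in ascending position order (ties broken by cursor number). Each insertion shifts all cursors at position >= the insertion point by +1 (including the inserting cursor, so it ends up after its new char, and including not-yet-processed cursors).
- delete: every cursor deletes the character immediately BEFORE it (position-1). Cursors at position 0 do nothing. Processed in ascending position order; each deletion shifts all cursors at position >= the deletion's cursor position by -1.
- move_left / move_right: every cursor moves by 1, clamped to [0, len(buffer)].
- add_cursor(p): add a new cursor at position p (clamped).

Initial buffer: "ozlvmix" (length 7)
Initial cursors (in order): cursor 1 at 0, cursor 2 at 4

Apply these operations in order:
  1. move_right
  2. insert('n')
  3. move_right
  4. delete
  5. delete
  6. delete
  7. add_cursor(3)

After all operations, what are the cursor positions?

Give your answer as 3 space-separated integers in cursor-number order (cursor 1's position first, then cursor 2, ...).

Answer: 0 2 3

Derivation:
After op 1 (move_right): buffer="ozlvmix" (len 7), cursors c1@1 c2@5, authorship .......
After op 2 (insert('n')): buffer="onzlvmnix" (len 9), cursors c1@2 c2@7, authorship .1....2..
After op 3 (move_right): buffer="onzlvmnix" (len 9), cursors c1@3 c2@8, authorship .1....2..
After op 4 (delete): buffer="onlvmnx" (len 7), cursors c1@2 c2@6, authorship .1...2.
After op 5 (delete): buffer="olvmx" (len 5), cursors c1@1 c2@4, authorship .....
After op 6 (delete): buffer="lvx" (len 3), cursors c1@0 c2@2, authorship ...
After op 7 (add_cursor(3)): buffer="lvx" (len 3), cursors c1@0 c2@2 c3@3, authorship ...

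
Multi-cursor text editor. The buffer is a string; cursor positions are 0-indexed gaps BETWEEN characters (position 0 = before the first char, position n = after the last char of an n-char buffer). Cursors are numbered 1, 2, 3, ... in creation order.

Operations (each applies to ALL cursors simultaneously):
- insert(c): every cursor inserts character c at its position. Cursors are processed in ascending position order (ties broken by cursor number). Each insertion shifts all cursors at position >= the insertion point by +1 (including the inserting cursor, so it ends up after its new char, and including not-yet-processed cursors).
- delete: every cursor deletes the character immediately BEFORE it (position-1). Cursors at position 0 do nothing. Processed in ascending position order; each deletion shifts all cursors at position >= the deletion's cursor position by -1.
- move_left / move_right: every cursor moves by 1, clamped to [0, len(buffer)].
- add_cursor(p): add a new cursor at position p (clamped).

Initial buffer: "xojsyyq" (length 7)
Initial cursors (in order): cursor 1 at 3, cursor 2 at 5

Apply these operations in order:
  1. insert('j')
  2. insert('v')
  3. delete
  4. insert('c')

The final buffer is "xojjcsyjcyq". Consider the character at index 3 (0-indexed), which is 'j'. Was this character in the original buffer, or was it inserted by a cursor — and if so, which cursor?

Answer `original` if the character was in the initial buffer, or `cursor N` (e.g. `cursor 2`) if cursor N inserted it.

After op 1 (insert('j')): buffer="xojjsyjyq" (len 9), cursors c1@4 c2@7, authorship ...1..2..
After op 2 (insert('v')): buffer="xojjvsyjvyq" (len 11), cursors c1@5 c2@9, authorship ...11..22..
After op 3 (delete): buffer="xojjsyjyq" (len 9), cursors c1@4 c2@7, authorship ...1..2..
After op 4 (insert('c')): buffer="xojjcsyjcyq" (len 11), cursors c1@5 c2@9, authorship ...11..22..
Authorship (.=original, N=cursor N): . . . 1 1 . . 2 2 . .
Index 3: author = 1

Answer: cursor 1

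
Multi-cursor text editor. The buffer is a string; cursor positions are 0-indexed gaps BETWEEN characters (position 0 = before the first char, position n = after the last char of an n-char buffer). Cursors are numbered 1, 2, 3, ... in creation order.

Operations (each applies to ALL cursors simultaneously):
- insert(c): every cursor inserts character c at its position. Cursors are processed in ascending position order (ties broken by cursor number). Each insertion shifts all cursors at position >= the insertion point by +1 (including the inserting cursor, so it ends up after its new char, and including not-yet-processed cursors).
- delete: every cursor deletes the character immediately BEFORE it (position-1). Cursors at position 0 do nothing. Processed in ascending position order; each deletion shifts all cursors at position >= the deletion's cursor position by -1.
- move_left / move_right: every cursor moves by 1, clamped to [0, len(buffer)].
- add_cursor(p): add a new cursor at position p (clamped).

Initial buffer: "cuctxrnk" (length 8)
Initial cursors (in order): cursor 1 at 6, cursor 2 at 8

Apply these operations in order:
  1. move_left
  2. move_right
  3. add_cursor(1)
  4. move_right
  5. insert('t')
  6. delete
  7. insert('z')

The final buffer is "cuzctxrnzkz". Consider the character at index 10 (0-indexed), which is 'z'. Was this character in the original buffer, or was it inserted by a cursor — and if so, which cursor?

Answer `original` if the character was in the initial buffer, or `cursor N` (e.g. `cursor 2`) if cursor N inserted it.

After op 1 (move_left): buffer="cuctxrnk" (len 8), cursors c1@5 c2@7, authorship ........
After op 2 (move_right): buffer="cuctxrnk" (len 8), cursors c1@6 c2@8, authorship ........
After op 3 (add_cursor(1)): buffer="cuctxrnk" (len 8), cursors c3@1 c1@6 c2@8, authorship ........
After op 4 (move_right): buffer="cuctxrnk" (len 8), cursors c3@2 c1@7 c2@8, authorship ........
After op 5 (insert('t')): buffer="cutctxrntkt" (len 11), cursors c3@3 c1@9 c2@11, authorship ..3.....1.2
After op 6 (delete): buffer="cuctxrnk" (len 8), cursors c3@2 c1@7 c2@8, authorship ........
After op 7 (insert('z')): buffer="cuzctxrnzkz" (len 11), cursors c3@3 c1@9 c2@11, authorship ..3.....1.2
Authorship (.=original, N=cursor N): . . 3 . . . . . 1 . 2
Index 10: author = 2

Answer: cursor 2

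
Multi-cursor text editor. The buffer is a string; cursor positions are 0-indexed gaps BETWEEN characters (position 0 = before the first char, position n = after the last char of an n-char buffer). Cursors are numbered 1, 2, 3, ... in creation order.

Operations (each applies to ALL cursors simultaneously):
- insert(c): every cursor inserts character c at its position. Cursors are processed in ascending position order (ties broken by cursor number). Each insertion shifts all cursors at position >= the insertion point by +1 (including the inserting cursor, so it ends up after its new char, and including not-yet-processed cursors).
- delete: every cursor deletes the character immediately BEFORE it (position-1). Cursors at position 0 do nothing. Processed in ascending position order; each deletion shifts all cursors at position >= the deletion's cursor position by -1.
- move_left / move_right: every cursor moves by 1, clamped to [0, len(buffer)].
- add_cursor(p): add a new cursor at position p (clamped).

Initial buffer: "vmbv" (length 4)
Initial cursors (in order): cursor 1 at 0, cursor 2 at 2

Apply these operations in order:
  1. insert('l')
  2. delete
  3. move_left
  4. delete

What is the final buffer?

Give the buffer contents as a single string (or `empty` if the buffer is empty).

Answer: mbv

Derivation:
After op 1 (insert('l')): buffer="lvmlbv" (len 6), cursors c1@1 c2@4, authorship 1..2..
After op 2 (delete): buffer="vmbv" (len 4), cursors c1@0 c2@2, authorship ....
After op 3 (move_left): buffer="vmbv" (len 4), cursors c1@0 c2@1, authorship ....
After op 4 (delete): buffer="mbv" (len 3), cursors c1@0 c2@0, authorship ...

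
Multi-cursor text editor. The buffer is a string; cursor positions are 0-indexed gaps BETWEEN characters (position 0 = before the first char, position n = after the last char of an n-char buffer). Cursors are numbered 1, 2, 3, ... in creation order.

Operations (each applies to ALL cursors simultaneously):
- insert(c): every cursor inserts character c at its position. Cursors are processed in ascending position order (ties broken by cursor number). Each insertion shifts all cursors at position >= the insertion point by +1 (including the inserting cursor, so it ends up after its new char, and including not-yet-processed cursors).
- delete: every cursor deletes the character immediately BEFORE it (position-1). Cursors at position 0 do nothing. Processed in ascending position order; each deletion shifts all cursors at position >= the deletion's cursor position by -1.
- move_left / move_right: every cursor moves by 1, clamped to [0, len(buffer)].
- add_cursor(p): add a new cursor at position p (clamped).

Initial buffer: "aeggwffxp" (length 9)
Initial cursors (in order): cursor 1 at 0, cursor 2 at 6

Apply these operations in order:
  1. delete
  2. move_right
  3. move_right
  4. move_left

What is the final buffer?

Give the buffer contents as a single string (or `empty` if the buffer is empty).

After op 1 (delete): buffer="aeggwfxp" (len 8), cursors c1@0 c2@5, authorship ........
After op 2 (move_right): buffer="aeggwfxp" (len 8), cursors c1@1 c2@6, authorship ........
After op 3 (move_right): buffer="aeggwfxp" (len 8), cursors c1@2 c2@7, authorship ........
After op 4 (move_left): buffer="aeggwfxp" (len 8), cursors c1@1 c2@6, authorship ........

Answer: aeggwfxp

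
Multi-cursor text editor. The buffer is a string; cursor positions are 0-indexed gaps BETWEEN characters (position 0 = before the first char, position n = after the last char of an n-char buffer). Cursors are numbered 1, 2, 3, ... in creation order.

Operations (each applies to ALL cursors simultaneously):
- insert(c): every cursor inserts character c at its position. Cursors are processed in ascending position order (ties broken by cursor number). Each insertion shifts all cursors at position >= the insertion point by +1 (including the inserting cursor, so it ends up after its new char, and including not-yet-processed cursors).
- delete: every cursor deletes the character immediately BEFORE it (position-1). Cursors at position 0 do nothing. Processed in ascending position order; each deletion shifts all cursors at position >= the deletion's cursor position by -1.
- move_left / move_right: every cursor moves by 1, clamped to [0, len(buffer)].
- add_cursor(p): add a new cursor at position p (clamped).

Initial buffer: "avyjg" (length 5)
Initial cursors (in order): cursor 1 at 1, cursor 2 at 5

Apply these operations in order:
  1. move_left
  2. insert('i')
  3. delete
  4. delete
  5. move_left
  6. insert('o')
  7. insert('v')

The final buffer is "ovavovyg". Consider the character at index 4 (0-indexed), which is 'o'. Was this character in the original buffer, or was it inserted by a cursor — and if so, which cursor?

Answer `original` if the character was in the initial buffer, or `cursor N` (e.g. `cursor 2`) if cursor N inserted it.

After op 1 (move_left): buffer="avyjg" (len 5), cursors c1@0 c2@4, authorship .....
After op 2 (insert('i')): buffer="iavyjig" (len 7), cursors c1@1 c2@6, authorship 1....2.
After op 3 (delete): buffer="avyjg" (len 5), cursors c1@0 c2@4, authorship .....
After op 4 (delete): buffer="avyg" (len 4), cursors c1@0 c2@3, authorship ....
After op 5 (move_left): buffer="avyg" (len 4), cursors c1@0 c2@2, authorship ....
After op 6 (insert('o')): buffer="oavoyg" (len 6), cursors c1@1 c2@4, authorship 1..2..
After op 7 (insert('v')): buffer="ovavovyg" (len 8), cursors c1@2 c2@6, authorship 11..22..
Authorship (.=original, N=cursor N): 1 1 . . 2 2 . .
Index 4: author = 2

Answer: cursor 2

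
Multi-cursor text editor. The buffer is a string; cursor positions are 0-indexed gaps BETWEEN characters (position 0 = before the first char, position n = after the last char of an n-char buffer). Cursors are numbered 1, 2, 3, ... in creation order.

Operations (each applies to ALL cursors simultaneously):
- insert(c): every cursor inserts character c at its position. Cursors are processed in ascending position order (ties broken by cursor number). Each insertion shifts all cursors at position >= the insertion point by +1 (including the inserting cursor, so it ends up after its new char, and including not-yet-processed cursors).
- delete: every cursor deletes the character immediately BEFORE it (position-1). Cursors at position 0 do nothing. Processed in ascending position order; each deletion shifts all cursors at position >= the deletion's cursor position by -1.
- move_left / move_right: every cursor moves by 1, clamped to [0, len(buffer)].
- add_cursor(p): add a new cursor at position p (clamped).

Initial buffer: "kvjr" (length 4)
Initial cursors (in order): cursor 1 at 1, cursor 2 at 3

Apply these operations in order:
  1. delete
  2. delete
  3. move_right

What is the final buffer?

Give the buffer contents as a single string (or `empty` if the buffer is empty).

After op 1 (delete): buffer="vr" (len 2), cursors c1@0 c2@1, authorship ..
After op 2 (delete): buffer="r" (len 1), cursors c1@0 c2@0, authorship .
After op 3 (move_right): buffer="r" (len 1), cursors c1@1 c2@1, authorship .

Answer: r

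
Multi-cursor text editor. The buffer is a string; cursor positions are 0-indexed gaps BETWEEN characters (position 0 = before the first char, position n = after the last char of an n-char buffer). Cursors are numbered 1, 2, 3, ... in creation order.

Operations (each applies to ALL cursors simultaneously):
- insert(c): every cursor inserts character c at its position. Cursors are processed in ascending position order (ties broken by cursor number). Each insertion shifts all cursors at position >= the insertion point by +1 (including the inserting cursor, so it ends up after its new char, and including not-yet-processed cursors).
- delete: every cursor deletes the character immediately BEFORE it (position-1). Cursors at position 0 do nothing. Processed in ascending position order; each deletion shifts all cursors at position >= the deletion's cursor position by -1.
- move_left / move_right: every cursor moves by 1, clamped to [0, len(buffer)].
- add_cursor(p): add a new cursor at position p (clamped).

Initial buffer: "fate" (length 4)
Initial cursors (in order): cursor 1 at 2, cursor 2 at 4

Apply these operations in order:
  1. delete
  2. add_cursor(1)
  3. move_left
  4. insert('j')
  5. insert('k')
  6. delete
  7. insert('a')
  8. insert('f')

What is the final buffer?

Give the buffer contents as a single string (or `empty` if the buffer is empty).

Answer: jjaafffjaft

Derivation:
After op 1 (delete): buffer="ft" (len 2), cursors c1@1 c2@2, authorship ..
After op 2 (add_cursor(1)): buffer="ft" (len 2), cursors c1@1 c3@1 c2@2, authorship ..
After op 3 (move_left): buffer="ft" (len 2), cursors c1@0 c3@0 c2@1, authorship ..
After op 4 (insert('j')): buffer="jjfjt" (len 5), cursors c1@2 c3@2 c2@4, authorship 13.2.
After op 5 (insert('k')): buffer="jjkkfjkt" (len 8), cursors c1@4 c3@4 c2@7, authorship 1313.22.
After op 6 (delete): buffer="jjfjt" (len 5), cursors c1@2 c3@2 c2@4, authorship 13.2.
After op 7 (insert('a')): buffer="jjaafjat" (len 8), cursors c1@4 c3@4 c2@7, authorship 1313.22.
After op 8 (insert('f')): buffer="jjaafffjaft" (len 11), cursors c1@6 c3@6 c2@10, authorship 131313.222.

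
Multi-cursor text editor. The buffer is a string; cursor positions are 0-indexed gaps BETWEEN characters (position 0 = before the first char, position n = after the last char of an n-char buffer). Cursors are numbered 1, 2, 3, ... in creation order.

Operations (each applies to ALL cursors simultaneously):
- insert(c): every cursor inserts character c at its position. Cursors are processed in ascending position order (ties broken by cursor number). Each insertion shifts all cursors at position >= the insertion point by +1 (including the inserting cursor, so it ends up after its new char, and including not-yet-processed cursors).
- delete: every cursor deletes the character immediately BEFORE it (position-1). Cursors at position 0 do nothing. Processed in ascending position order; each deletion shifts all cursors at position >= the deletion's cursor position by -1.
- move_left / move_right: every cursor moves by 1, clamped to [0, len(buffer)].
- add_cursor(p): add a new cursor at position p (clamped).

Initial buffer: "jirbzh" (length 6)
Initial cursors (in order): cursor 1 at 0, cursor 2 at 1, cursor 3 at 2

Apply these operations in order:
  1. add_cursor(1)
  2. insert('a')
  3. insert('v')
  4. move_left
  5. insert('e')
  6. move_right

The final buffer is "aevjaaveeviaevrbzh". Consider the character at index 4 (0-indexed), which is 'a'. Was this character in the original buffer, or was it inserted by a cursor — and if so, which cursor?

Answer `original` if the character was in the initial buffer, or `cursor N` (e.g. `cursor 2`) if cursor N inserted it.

After op 1 (add_cursor(1)): buffer="jirbzh" (len 6), cursors c1@0 c2@1 c4@1 c3@2, authorship ......
After op 2 (insert('a')): buffer="ajaaiarbzh" (len 10), cursors c1@1 c2@4 c4@4 c3@6, authorship 1.24.3....
After op 3 (insert('v')): buffer="avjaavviavrbzh" (len 14), cursors c1@2 c2@7 c4@7 c3@10, authorship 11.2424.33....
After op 4 (move_left): buffer="avjaavviavrbzh" (len 14), cursors c1@1 c2@6 c4@6 c3@9, authorship 11.2424.33....
After op 5 (insert('e')): buffer="aevjaaveeviaevrbzh" (len 18), cursors c1@2 c2@9 c4@9 c3@13, authorship 111.242244.333....
After op 6 (move_right): buffer="aevjaaveeviaevrbzh" (len 18), cursors c1@3 c2@10 c4@10 c3@14, authorship 111.242244.333....
Authorship (.=original, N=cursor N): 1 1 1 . 2 4 2 2 4 4 . 3 3 3 . . . .
Index 4: author = 2

Answer: cursor 2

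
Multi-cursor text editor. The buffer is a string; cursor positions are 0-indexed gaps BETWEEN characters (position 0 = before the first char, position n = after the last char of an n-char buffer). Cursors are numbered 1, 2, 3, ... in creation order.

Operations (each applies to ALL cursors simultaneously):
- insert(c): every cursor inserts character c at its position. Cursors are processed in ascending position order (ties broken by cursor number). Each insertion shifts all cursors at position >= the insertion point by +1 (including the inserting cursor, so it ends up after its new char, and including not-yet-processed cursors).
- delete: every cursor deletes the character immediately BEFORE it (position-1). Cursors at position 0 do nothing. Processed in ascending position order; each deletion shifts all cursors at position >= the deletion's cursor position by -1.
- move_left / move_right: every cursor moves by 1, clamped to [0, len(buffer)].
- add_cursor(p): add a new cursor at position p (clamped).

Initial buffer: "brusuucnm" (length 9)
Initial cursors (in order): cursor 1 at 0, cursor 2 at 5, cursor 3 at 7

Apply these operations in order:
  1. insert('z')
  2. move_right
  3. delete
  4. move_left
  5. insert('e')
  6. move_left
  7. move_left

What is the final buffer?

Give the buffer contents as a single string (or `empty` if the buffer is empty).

Answer: ezrusuezcezm

Derivation:
After op 1 (insert('z')): buffer="zbrusuzucznm" (len 12), cursors c1@1 c2@7 c3@10, authorship 1.....2..3..
After op 2 (move_right): buffer="zbrusuzucznm" (len 12), cursors c1@2 c2@8 c3@11, authorship 1.....2..3..
After op 3 (delete): buffer="zrusuzczm" (len 9), cursors c1@1 c2@6 c3@8, authorship 1....2.3.
After op 4 (move_left): buffer="zrusuzczm" (len 9), cursors c1@0 c2@5 c3@7, authorship 1....2.3.
After op 5 (insert('e')): buffer="ezrusuezcezm" (len 12), cursors c1@1 c2@7 c3@10, authorship 11....22.33.
After op 6 (move_left): buffer="ezrusuezcezm" (len 12), cursors c1@0 c2@6 c3@9, authorship 11....22.33.
After op 7 (move_left): buffer="ezrusuezcezm" (len 12), cursors c1@0 c2@5 c3@8, authorship 11....22.33.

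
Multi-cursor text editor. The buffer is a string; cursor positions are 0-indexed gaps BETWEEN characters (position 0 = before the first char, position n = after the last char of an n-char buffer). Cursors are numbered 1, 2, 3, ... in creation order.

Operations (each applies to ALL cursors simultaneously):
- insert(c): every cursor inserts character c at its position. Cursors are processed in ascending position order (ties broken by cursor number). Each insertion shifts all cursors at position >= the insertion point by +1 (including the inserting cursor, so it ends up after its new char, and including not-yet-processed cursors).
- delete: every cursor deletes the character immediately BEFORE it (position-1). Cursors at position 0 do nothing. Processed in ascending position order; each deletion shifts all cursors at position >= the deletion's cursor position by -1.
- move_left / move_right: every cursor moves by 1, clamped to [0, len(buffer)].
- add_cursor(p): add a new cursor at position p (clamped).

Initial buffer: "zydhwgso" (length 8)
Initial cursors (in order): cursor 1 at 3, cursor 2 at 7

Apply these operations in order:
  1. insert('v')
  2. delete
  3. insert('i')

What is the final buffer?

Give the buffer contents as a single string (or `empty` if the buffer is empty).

After op 1 (insert('v')): buffer="zydvhwgsvo" (len 10), cursors c1@4 c2@9, authorship ...1....2.
After op 2 (delete): buffer="zydhwgso" (len 8), cursors c1@3 c2@7, authorship ........
After op 3 (insert('i')): buffer="zydihwgsio" (len 10), cursors c1@4 c2@9, authorship ...1....2.

Answer: zydihwgsio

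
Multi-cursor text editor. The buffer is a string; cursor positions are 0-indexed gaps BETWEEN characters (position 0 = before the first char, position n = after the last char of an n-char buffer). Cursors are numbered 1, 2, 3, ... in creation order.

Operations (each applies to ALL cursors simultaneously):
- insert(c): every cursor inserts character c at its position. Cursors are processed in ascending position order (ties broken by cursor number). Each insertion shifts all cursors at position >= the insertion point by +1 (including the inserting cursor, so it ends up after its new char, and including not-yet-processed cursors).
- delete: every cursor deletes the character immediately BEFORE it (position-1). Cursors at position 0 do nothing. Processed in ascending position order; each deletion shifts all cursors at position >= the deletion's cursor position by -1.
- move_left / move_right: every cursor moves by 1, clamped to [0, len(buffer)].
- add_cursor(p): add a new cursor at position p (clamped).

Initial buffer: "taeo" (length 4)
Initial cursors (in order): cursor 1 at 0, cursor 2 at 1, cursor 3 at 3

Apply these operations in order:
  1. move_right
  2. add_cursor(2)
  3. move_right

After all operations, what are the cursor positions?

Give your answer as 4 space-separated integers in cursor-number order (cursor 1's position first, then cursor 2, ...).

After op 1 (move_right): buffer="taeo" (len 4), cursors c1@1 c2@2 c3@4, authorship ....
After op 2 (add_cursor(2)): buffer="taeo" (len 4), cursors c1@1 c2@2 c4@2 c3@4, authorship ....
After op 3 (move_right): buffer="taeo" (len 4), cursors c1@2 c2@3 c4@3 c3@4, authorship ....

Answer: 2 3 4 3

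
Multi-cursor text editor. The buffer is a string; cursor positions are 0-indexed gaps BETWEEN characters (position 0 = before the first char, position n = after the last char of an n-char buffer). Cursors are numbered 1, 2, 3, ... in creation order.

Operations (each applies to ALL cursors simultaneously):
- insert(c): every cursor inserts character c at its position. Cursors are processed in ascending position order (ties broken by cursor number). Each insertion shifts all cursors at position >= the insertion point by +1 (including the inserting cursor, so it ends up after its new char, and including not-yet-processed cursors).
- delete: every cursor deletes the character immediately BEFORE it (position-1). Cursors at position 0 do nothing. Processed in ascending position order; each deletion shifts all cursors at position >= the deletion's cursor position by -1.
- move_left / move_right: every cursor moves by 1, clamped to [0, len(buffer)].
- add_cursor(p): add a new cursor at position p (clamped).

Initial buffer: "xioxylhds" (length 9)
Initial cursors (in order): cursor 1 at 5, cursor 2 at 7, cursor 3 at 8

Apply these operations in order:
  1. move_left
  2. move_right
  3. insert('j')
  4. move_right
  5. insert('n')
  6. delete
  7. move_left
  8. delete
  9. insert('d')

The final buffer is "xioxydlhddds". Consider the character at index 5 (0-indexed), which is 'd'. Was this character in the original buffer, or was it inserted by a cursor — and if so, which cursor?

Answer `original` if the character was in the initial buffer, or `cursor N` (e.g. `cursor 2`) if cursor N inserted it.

Answer: cursor 1

Derivation:
After op 1 (move_left): buffer="xioxylhds" (len 9), cursors c1@4 c2@6 c3@7, authorship .........
After op 2 (move_right): buffer="xioxylhds" (len 9), cursors c1@5 c2@7 c3@8, authorship .........
After op 3 (insert('j')): buffer="xioxyjlhjdjs" (len 12), cursors c1@6 c2@9 c3@11, authorship .....1..2.3.
After op 4 (move_right): buffer="xioxyjlhjdjs" (len 12), cursors c1@7 c2@10 c3@12, authorship .....1..2.3.
After op 5 (insert('n')): buffer="xioxyjlnhjdnjsn" (len 15), cursors c1@8 c2@12 c3@15, authorship .....1.1.2.23.3
After op 6 (delete): buffer="xioxyjlhjdjs" (len 12), cursors c1@7 c2@10 c3@12, authorship .....1..2.3.
After op 7 (move_left): buffer="xioxyjlhjdjs" (len 12), cursors c1@6 c2@9 c3@11, authorship .....1..2.3.
After op 8 (delete): buffer="xioxylhds" (len 9), cursors c1@5 c2@7 c3@8, authorship .........
After op 9 (insert('d')): buffer="xioxydlhddds" (len 12), cursors c1@6 c2@9 c3@11, authorship .....1..2.3.
Authorship (.=original, N=cursor N): . . . . . 1 . . 2 . 3 .
Index 5: author = 1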